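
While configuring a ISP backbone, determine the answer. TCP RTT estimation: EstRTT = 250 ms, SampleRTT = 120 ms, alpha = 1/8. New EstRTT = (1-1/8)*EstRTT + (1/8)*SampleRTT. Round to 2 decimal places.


Given: EstRTT = 250 ms, SampleRTT = 120 ms, alpha = 1/8
New EstRTT = (1 - alpha) * EstRTT + alpha * SampleRTT
(7/8) * 250 = 218.75
(1/8) * 120 = 15
New EstRTT = 218.75 + 15 = 233.75 ms -> 233.75 ms (2 dp)

233.75


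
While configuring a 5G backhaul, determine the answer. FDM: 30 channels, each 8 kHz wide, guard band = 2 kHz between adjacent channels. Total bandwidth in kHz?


Given: 30 channels, 8 kHz each, guard = 2 kHz
Channel bandwidth = 30 * 8 = 240 kHz
Guard bands = 29 gaps * 2 kHz = 58 kHz
Total = 240 + 58 = 298 kHz

298


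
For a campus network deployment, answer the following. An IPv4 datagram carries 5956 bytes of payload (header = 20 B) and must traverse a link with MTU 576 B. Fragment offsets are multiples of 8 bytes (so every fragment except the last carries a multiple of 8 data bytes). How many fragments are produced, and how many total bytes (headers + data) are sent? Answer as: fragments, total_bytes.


Max data per non-final fragment = floor((MTU - header)/8)*8 = floor((576 - 20)/8)*8 = floor(556/8)*8 = 552 B
Final fragment needs no 8-byte alignment: it can carry up to MTU - header = 556 B
Non-final fragments needed = ceil((payload - 556) / 552) = ceil(5400/552) = ceil(9.7826) = 10
Number of fragments = 10 + 1 = 11
Fragment sizes (data): 10 * 552 B + 436 B (last, 436 <= 556 OK)
Total bytes sent = payload + n_frags * header = 5956 + 11*20 = 5956 + 220 = 6176 B

11, 6176


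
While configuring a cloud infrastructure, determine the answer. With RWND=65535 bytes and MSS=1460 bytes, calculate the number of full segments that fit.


Given: RWND = 65535 bytes, MSS = 1460 bytes
Full segments = floor(RWND / MSS)
Full segments = floor(65535 / 1460)
Full segments = floor(44.887) = 44

44


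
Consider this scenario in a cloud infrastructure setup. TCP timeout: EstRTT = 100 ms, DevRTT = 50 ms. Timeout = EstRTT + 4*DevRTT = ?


Given: EstRTT = 100 ms, DevRTT = 50 ms
Timeout = EstRTT + 4 * DevRTT
4 * DevRTT = 4 * 50 = 200
Timeout = 100 + 200 = 300 ms

300


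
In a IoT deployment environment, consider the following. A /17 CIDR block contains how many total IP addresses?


Given: CIDR prefix /17
Host bits = 32 - 17 = 15
Total addresses = 2^15 = 32768

32768


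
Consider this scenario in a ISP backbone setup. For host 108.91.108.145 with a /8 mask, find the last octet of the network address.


Given: IP = 108.91.108.145, prefix = /8
Subnet mask = 255.0.0.0
Last octet of IP: 145
Last octet of mask: 0
Network last octet = 145 AND 0 = 0

0


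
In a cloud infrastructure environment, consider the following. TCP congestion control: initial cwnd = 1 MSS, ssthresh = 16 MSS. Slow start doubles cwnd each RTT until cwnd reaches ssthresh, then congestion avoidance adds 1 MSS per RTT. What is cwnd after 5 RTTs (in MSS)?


RTT 0: cwnd = 1 MSS (initial)
RTT 1: cwnd = 2 MSS (slow start, doubled)
RTT 2: cwnd = 4 MSS (slow start, doubled)
RTT 3: cwnd = 8 MSS (slow start, doubled)
RTT 4: cwnd = 16 MSS (slow start, doubled)
RTT 5: cwnd = 17 MSS (congestion avoidance, +1)

17


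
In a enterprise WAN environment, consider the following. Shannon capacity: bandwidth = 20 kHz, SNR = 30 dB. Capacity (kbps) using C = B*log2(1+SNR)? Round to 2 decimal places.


Given: B = 20 kHz, SNR = 30 dB
SNR linear = 10^(30/10) = 1000
1 + SNR = 1001
log2(1001) = 9.9672262588
C = 20 * 1000 * 9.9672262588 = 199344.5252 bps
C = 199.344525 kbps -> 199.34 kbps (2 dp)

199.34


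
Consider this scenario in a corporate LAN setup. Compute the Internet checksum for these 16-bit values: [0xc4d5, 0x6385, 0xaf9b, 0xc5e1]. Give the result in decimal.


Given words: [0xc4d5, 0x6385, 0xaf9b, 0xc5e1]
Step 1: Sum all words
Raw sum = 50389 + 25477 + 44955 + 50657 = 171478
Step 2: Fold carry: (40406 + 2) = 40408
One's complement = ~40408 & 0xFFFF = 25127

25127


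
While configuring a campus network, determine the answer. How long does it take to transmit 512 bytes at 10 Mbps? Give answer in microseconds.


Given: packet = 512 bytes, bandwidth = 10 Mbps
Packet in bits = 512 * 8 = 4096 bits
Bandwidth = 10 * 10^6 = 10000000 bps
Time = 4096 / 10000000 seconds
Time in us = 4096 * 10^6 / 10000000 = 409.6

409.6


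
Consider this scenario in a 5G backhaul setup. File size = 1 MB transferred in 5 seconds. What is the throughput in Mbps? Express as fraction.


Given: file = 1 MB, time = 5 s
File in Mb = 1 * 8 = 8 Mb
Throughput = 8 / 5 Mbps
Throughput = 8/5 Mbps

8/5


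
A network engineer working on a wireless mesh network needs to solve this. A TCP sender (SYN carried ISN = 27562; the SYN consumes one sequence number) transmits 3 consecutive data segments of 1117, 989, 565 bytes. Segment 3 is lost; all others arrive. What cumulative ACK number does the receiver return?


SYN uses sequence number 27562; first data byte = ISN + 1 = 27563.
Segment 1: SEQ = 27563, len = 1117 B, covers [27563, 28679]
Segment 2: SEQ = 28680, len = 989 B, covers [28680, 29668]
Segment 3: SEQ = 29669, len = 565 B, covers [29669, 30233] [LOST]
In-order data received: bytes [27563, 29668] (segments 1..2).
Segment 3 missing -> gap begins at byte 29669.
Cumulative ACK = next expected in-order byte = 27563 + 1117 + 989 = 29669

29669


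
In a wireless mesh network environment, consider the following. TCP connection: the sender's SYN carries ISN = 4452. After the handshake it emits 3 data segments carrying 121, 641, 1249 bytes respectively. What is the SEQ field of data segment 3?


The SYN occupies sequence number ISN = 4452, so the first data byte is ISN + 1 = 4453.
SEQ of data segment i = (ISN + 1) + sum of payload sizes of segments 1..i-1.
Segment 1: SEQ = 4453, payload = 121 bytes
Segment 2: SEQ = 4574, payload = 641 bytes
Segment 3: SEQ = 5215, payload = 1249 bytes
SEQ of segment 3 = 4453 + 121 + 641 = 5215

5215


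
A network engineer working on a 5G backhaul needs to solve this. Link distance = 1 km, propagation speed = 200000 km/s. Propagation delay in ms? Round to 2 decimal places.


Given: distance = 1 km, speed = 200000 km/s
Delay = distance / speed = 1 / 200000 seconds
Delay in ms = 1 * 1000 / 200000
Delay = 0.0050 ms
Rounded to 2 dp = 0.01 ms

0.01


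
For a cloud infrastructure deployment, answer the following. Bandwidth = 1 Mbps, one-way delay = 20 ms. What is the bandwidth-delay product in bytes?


Given: bandwidth = 1 Mbps, delay = 20 ms
BDP in bits = 1 * 10^6 * 20 / 1000
BDP in bits = 20000
BDP in bytes = 20000 / 8 = 2500

2500


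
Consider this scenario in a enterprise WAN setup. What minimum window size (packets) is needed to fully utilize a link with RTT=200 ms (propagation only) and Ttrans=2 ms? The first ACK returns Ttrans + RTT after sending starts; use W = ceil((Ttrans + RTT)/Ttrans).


Given: Ttrans = 2 ms, RTT = 200 ms (= 2 * Tprop, Tprop = 100 ms)
Time until first ACK returns = Ttrans + RTT = 2 + 200 = 202 ms
Need W * Ttrans >= Ttrans + RTT  ->  W >= (Ttrans + RTT) / Ttrans
(Ttrans + RTT) / Ttrans = 202 / 2 = 101
W_min = ceil(101) = 101

101


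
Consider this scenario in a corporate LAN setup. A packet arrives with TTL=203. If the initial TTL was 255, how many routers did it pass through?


Given: initial TTL = 255, received TTL = 203
Hops = initial TTL - received TTL
Hops = 255 - 203 = 52

52


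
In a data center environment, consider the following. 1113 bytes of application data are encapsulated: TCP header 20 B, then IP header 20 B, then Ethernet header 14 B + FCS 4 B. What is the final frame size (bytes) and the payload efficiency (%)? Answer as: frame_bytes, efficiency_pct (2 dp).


TCP segment = 1113 + 20 = 1133 B
IP packet = 1133 + 20 = 1153 B
Ethernet frame = 1153 + 14 + 4 = 1171 B
Efficiency = app / frame = 1113 / 1171 = 0.950470 = 95.0470% -> 95.05% (2 dp)

1171, 95.05


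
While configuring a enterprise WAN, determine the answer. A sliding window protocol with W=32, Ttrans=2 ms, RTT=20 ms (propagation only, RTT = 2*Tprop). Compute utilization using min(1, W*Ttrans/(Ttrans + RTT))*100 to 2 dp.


Given: W = 32, Ttrans = 2 ms, RTT = 20 ms (= 2 * Tprop, Tprop = 10 ms)
Cycle time = Ttrans + RTT = 2 + 20 = 22 ms (first packet sent until its ACK returns)
W * Ttrans = 32 * 2 = 64 ms of sending per cycle
W * Ttrans / (Ttrans + RTT) = 64 / 22 = 2.909091
U = min(1, 2.909091) = 1.000000
U% = 100.00%

100.00


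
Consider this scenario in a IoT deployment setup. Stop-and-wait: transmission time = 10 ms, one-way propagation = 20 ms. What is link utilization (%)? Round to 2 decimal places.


Given: Ttrans = 10 ms, Tprop = 20 ms
RTT = 2 * Tprop = 2 * 20 = 40 ms
U = Ttrans / (Ttrans + RTT)
U = 10 / (10 + 40)
U = 10 / 50 = 0.2
U% = 20.00%

20.00


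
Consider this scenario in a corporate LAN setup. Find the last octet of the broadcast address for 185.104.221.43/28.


Given: IP = 185.104.221.43, prefix = /28
Host bits = 32 - 28 = 4
Network last octet = 43 AND mask = 32
Host part size = 2^4 - 1 = 15
Broadcast last octet = 32 OR 15 = 47

47


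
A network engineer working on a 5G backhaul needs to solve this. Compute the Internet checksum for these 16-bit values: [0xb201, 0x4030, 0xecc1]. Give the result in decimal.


Given words: [0xb201, 0x4030, 0xecc1]
Step 1: Sum all words
Raw sum = 45569 + 16432 + 60609 = 122610
Step 2: Fold carry: (57074 + 1) = 57075
One's complement = ~57075 & 0xFFFF = 8460

8460


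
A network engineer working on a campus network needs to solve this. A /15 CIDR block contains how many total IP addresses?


Given: CIDR prefix /15
Host bits = 32 - 15 = 17
Total addresses = 2^17 = 131072

131072


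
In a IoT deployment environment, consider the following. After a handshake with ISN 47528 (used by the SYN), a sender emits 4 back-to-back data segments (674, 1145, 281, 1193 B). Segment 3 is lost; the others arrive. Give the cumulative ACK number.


SYN uses sequence number 47528; first data byte = ISN + 1 = 47529.
Segment 1: SEQ = 47529, len = 674 B, covers [47529, 48202]
Segment 2: SEQ = 48203, len = 1145 B, covers [48203, 49347]
Segment 3: SEQ = 49348, len = 281 B, covers [49348, 49628] [LOST]
Segment 4: SEQ = 49629, len = 1193 B, covers [49629, 50821]
In-order data received: bytes [47529, 49347] (segments 1..2).
Segment 3 missing -> gap begins at byte 49348; later segments buffered out of order.
Cumulative ACK = next expected in-order byte = 47529 + 674 + 1145 = 49348

49348


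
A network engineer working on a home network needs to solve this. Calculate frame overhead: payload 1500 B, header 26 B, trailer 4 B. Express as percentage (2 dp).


Given: payload = 1500 B, header = 26 B, trailer = 4 B
Overhead bytes = header + trailer = 26 + 4 = 30
Total frame = payload + overhead = 1500 + 30 = 1530
Overhead % = 30 / 1530 * 100 = 1.9608% -> 1.96% (2 dp)

1.96


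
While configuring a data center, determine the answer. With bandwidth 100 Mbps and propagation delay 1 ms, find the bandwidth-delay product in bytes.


Given: bandwidth = 100 Mbps, delay = 1 ms
BDP in bits = 100 * 10^6 * 1 / 1000
BDP in bits = 100000
BDP in bytes = 100000 / 8 = 12500

12500


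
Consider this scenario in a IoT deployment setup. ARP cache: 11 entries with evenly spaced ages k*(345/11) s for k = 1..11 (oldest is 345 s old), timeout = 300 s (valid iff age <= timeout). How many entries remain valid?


Ages are k * 345/11 s for k = 1..11 (spacing = 31.3636 s).
Entry k is valid iff k * 345/11 <= 300 iff k <= 11 * 300 / 345 = 9.5652
n_valid = floor(9.5652) = 9
(n_stale = 11 - 9 = 2)

9


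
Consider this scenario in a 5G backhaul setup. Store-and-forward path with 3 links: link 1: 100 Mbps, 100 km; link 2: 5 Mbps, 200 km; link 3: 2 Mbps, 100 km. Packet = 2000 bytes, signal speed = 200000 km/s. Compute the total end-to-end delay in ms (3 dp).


Packet = 2000 bytes = 16000 bits. Store-and-forward: sum (t_trans + t_prop) per link.
Link 1: t_trans = 16000/(100*10^6) s = 0.1600 ms; t_prop = 100/200000 s = 0.5000 ms; subtotal = 0.6600 ms
Link 2: t_trans = 16000/(5*10^6) s = 3.2000 ms; t_prop = 200/200000 s = 1.0000 ms; subtotal = 4.2000 ms
Link 3: t_trans = 16000/(2*10^6) s = 8.0000 ms; t_prop = 100/200000 s = 0.5000 ms; subtotal = 8.5000 ms
End-to-end = 0.6600 + 4.2000 + 8.5000 = 13.3600 ms -> 13.360 ms (3 dp)

13.360


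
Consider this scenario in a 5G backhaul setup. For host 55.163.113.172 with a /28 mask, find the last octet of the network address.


Given: IP = 55.163.113.172, prefix = /28
Subnet mask = 255.255.255.240
Last octet of IP: 172
Last octet of mask: 240
Network last octet = 172 AND 240 = 160

160


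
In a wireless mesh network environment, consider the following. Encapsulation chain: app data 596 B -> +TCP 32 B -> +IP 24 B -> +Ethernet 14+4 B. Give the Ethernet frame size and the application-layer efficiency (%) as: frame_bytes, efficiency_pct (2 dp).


TCP segment = 596 + 32 = 628 B
IP packet = 628 + 24 = 652 B
Ethernet frame = 652 + 14 + 4 = 670 B
Efficiency = app / frame = 596 / 670 = 0.889552 = 88.9552% -> 88.96% (2 dp)

670, 88.96


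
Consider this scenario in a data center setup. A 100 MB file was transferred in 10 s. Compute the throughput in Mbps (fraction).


Given: file = 100 MB, time = 10 s
File in Mb = 100 * 8 = 800 Mb
Throughput = 800 / 10 Mbps
Throughput = 80 Mbps

80


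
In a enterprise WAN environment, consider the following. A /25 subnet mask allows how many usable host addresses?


Given: subnet mask /25
Host bits = 32 - 25 = 7
Total addresses = 2^7 = 128
Usable hosts = 128 - 2 (network + broadcast) = 126

126


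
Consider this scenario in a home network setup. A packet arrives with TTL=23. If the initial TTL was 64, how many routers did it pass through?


Given: initial TTL = 64, received TTL = 23
Hops = initial TTL - received TTL
Hops = 64 - 23 = 41

41


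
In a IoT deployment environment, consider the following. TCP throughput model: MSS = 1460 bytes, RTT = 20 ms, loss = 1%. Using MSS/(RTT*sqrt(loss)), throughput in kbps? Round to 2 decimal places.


Given: MSS = 1460 bytes, RTT = 20 ms, loss = 1%
RTT in seconds = 20 / 1000 = 0.02
Loss rate = 1% = 0.01
sqrt(loss) = sqrt(0.01) = 0.1
Throughput (bytes/s) = 1460 / (0.02 * 0.1) = 730000.0000
Throughput (kbps) = 730000.0000 * 8 / 1000 = 5840.000000 -> 5840.00 kbps (2 dp)

5840.00


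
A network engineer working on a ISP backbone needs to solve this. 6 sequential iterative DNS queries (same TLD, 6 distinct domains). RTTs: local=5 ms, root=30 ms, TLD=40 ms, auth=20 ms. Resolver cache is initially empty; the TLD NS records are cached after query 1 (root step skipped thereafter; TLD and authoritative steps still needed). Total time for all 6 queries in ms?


Lookup 1 (cold cache): local + root + TLD + auth = 5 + 30 + 40 + 20 = 95 ms
Lookups 2..6 (TLD NS cached -> skip root; new domain -> still ask TLD and auth): local + TLD + auth = 5 + 40 + 20 = 65 ms each
Remaining 5 lookups: 5 * 65 = 325 ms
Total = 95 + 325 = 420 ms

420


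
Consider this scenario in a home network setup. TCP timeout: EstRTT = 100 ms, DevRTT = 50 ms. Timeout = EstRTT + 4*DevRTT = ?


Given: EstRTT = 100 ms, DevRTT = 50 ms
Timeout = EstRTT + 4 * DevRTT
4 * DevRTT = 4 * 50 = 200
Timeout = 100 + 200 = 300 ms

300


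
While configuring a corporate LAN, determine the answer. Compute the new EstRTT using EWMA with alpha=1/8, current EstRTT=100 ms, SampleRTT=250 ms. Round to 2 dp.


Given: EstRTT = 100 ms, SampleRTT = 250 ms, alpha = 1/8
New EstRTT = (1 - alpha) * EstRTT + alpha * SampleRTT
(7/8) * 100 = 87.5
(1/8) * 250 = 31.25
New EstRTT = 87.5 + 31.25 = 118.75 ms -> 118.75 ms (2 dp)

118.75


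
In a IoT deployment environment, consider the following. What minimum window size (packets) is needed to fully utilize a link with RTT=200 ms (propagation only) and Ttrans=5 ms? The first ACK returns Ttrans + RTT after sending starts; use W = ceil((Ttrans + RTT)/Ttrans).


Given: Ttrans = 5 ms, RTT = 200 ms (= 2 * Tprop, Tprop = 100 ms)
Time until first ACK returns = Ttrans + RTT = 5 + 200 = 205 ms
Need W * Ttrans >= Ttrans + RTT  ->  W >= (Ttrans + RTT) / Ttrans
(Ttrans + RTT) / Ttrans = 205 / 5 = 41
W_min = ceil(41) = 41

41


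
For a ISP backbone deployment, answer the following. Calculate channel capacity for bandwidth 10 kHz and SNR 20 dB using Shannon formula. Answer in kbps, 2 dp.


Given: B = 10 kHz, SNR = 20 dB
SNR linear = 10^(20/10) = 100
1 + SNR = 101
log2(101) = 6.6582114828
C = 10 * 1000 * 6.6582114828 = 66582.1148 bps
C = 66.582115 kbps -> 66.58 kbps (2 dp)

66.58


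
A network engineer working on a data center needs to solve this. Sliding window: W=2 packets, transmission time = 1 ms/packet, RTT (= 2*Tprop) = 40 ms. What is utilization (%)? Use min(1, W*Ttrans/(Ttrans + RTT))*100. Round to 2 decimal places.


Given: W = 2, Ttrans = 1 ms, RTT = 40 ms (= 2 * Tprop, Tprop = 20 ms)
Cycle time = Ttrans + RTT = 1 + 40 = 41 ms (first packet sent until its ACK returns)
W * Ttrans = 2 * 1 = 2 ms of sending per cycle
W * Ttrans / (Ttrans + RTT) = 2 / 41 = 0.048780
U = min(1, 0.048780) = 0.048780
U% = 4.88%

4.88


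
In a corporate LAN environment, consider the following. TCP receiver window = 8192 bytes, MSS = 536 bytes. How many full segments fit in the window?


Given: RWND = 8192 bytes, MSS = 536 bytes
Full segments = floor(RWND / MSS)
Full segments = floor(8192 / 536)
Full segments = floor(15.2836) = 15

15


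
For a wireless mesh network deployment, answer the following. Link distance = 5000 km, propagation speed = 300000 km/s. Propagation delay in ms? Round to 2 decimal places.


Given: distance = 5000 km, speed = 300000 km/s
Delay = distance / speed = 5000 / 300000 seconds
Delay in ms = 5000 * 1000 / 300000
Delay = 16.6667 ms
Rounded to 2 dp = 16.67 ms

16.67


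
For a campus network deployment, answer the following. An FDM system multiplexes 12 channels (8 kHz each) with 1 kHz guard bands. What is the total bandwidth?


Given: 12 channels, 8 kHz each, guard = 1 kHz
Channel bandwidth = 12 * 8 = 96 kHz
Guard bands = 11 gaps * 1 kHz = 11 kHz
Total = 96 + 11 = 107 kHz

107


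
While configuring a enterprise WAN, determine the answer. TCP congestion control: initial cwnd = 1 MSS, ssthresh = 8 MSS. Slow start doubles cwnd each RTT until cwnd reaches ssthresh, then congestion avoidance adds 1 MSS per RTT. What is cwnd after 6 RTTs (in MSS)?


RTT 0: cwnd = 1 MSS (initial)
RTT 1: cwnd = 2 MSS (slow start, doubled)
RTT 2: cwnd = 4 MSS (slow start, doubled)
RTT 3: cwnd = 8 MSS (slow start, doubled)
RTT 4: cwnd = 9 MSS (congestion avoidance, +1)
RTT 5: cwnd = 10 MSS (congestion avoidance, +1)
RTT 6: cwnd = 11 MSS (congestion avoidance, +1)

11


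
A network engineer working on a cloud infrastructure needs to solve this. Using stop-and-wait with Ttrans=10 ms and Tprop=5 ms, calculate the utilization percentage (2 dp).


Given: Ttrans = 10 ms, Tprop = 5 ms
RTT = 2 * Tprop = 2 * 5 = 10 ms
U = Ttrans / (Ttrans + RTT)
U = 10 / (10 + 10)
U = 10 / 20 = 0.5
U% = 50.00%

50.00


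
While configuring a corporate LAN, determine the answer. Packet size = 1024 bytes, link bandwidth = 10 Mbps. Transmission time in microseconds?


Given: packet = 1024 bytes, bandwidth = 10 Mbps
Packet in bits = 1024 * 8 = 8192 bits
Bandwidth = 10 * 10^6 = 10000000 bps
Time = 8192 / 10000000 seconds
Time in us = 8192 * 10^6 / 10000000 = 819.2

819.2


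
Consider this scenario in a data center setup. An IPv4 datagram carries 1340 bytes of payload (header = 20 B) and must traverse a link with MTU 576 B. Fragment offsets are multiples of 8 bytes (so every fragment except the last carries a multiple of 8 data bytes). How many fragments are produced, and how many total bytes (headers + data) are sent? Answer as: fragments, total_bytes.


Max data per non-final fragment = floor((MTU - header)/8)*8 = floor((576 - 20)/8)*8 = floor(556/8)*8 = 552 B
Final fragment needs no 8-byte alignment: it can carry up to MTU - header = 556 B
Non-final fragments needed = ceil((payload - 556) / 552) = ceil(784/552) = ceil(1.4203) = 2
Number of fragments = 2 + 1 = 3
Fragment sizes (data): 2 * 552 B + 236 B (last, 236 <= 556 OK)
Total bytes sent = payload + n_frags * header = 1340 + 3*20 = 1340 + 60 = 1400 B

3, 1400


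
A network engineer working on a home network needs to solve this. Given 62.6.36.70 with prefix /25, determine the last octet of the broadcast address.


Given: IP = 62.6.36.70, prefix = /25
Host bits = 32 - 25 = 7
Network last octet = 70 AND mask = 0
Host part size = 2^7 - 1 = 127
Broadcast last octet = 0 OR 127 = 127

127


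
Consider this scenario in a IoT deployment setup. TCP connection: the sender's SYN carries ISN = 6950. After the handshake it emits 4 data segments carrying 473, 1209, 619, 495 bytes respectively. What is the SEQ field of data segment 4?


The SYN occupies sequence number ISN = 6950, so the first data byte is ISN + 1 = 6951.
SEQ of data segment i = (ISN + 1) + sum of payload sizes of segments 1..i-1.
Segment 1: SEQ = 6951, payload = 473 bytes
Segment 2: SEQ = 7424, payload = 1209 bytes
Segment 3: SEQ = 8633, payload = 619 bytes
Segment 4: SEQ = 9252, payload = 495 bytes
SEQ of segment 4 = 6951 + 473 + 1209 + 619 = 9252

9252


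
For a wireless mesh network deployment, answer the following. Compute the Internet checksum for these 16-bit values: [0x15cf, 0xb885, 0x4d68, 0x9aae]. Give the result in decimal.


Given words: [0x15cf, 0xb885, 0x4d68, 0x9aae]
Step 1: Sum all words
Raw sum = 5583 + 47237 + 19816 + 39598 = 112234
Step 2: Fold carry: (46698 + 1) = 46699
One's complement = ~46699 & 0xFFFF = 18836

18836


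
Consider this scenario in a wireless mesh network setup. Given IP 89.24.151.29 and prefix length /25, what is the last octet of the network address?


Given: IP = 89.24.151.29, prefix = /25
Subnet mask = 255.255.255.128
Last octet of IP: 29
Last octet of mask: 128
Network last octet = 29 AND 128 = 0

0


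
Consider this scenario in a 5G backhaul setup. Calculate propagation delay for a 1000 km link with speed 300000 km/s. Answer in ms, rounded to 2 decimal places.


Given: distance = 1000 km, speed = 300000 km/s
Delay = distance / speed = 1000 / 300000 seconds
Delay in ms = 1000 * 1000 / 300000
Delay = 3.3333 ms
Rounded to 2 dp = 3.33 ms

3.33


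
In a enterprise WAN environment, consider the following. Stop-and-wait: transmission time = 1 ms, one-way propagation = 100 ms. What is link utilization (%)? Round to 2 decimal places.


Given: Ttrans = 1 ms, Tprop = 100 ms
RTT = 2 * Tprop = 2 * 100 = 200 ms
U = Ttrans / (Ttrans + RTT)
U = 1 / (1 + 200)
U = 1 / 201 = 0.004975
U% = 0.50%

0.50


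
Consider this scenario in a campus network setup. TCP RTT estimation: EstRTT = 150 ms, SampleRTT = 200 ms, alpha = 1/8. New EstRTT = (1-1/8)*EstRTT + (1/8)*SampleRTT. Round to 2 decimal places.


Given: EstRTT = 150 ms, SampleRTT = 200 ms, alpha = 1/8
New EstRTT = (1 - alpha) * EstRTT + alpha * SampleRTT
(7/8) * 150 = 131.25
(1/8) * 200 = 25
New EstRTT = 131.25 + 25 = 156.25 ms -> 156.25 ms (2 dp)

156.25


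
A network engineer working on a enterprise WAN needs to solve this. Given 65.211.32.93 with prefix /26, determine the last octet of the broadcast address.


Given: IP = 65.211.32.93, prefix = /26
Host bits = 32 - 26 = 6
Network last octet = 93 AND mask = 64
Host part size = 2^6 - 1 = 63
Broadcast last octet = 64 OR 63 = 127

127


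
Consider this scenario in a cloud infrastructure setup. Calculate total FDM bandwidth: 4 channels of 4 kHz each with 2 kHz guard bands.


Given: 4 channels, 4 kHz each, guard = 2 kHz
Channel bandwidth = 4 * 4 = 16 kHz
Guard bands = 3 gaps * 2 kHz = 6 kHz
Total = 16 + 6 = 22 kHz

22


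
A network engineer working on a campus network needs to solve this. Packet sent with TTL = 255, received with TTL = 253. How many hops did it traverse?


Given: initial TTL = 255, received TTL = 253
Hops = initial TTL - received TTL
Hops = 255 - 253 = 2

2


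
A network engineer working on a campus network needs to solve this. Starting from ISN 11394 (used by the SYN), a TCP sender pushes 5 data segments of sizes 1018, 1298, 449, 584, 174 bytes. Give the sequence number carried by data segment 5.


The SYN occupies sequence number ISN = 11394, so the first data byte is ISN + 1 = 11395.
SEQ of data segment i = (ISN + 1) + sum of payload sizes of segments 1..i-1.
Segment 1: SEQ = 11395, payload = 1018 bytes
Segment 2: SEQ = 12413, payload = 1298 bytes
Segment 3: SEQ = 13711, payload = 449 bytes
Segment 4: SEQ = 14160, payload = 584 bytes
Segment 5: SEQ = 14744, payload = 174 bytes
SEQ of segment 5 = 11395 + 1018 + 1298 + 449 + 584 = 14744

14744


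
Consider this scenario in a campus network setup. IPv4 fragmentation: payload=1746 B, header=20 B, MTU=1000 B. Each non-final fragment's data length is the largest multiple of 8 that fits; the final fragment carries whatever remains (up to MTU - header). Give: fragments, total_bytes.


Max data per non-final fragment = floor((MTU - header)/8)*8 = floor((1000 - 20)/8)*8 = floor(980/8)*8 = 976 B
Final fragment needs no 8-byte alignment: it can carry up to MTU - header = 980 B
Non-final fragments needed = ceil((payload - 980) / 976) = ceil(766/976) = ceil(0.7848) = 1
Number of fragments = 1 + 1 = 2
Fragment sizes (data): 1 * 976 B + 770 B (last, 770 <= 980 OK)
Total bytes sent = payload + n_frags * header = 1746 + 2*20 = 1746 + 40 = 1786 B

2, 1786


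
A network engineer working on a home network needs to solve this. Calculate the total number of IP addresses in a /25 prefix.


Given: CIDR prefix /25
Host bits = 32 - 25 = 7
Total addresses = 2^7 = 128

128


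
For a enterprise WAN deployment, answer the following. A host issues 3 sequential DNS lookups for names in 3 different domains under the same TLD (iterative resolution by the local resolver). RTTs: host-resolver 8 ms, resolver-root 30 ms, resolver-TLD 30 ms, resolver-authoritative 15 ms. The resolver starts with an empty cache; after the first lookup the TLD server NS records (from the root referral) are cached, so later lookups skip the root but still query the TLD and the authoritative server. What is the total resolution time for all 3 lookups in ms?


Lookup 1 (cold cache): local + root + TLD + auth = 8 + 30 + 30 + 15 = 83 ms
Lookups 2..3 (TLD NS cached -> skip root; new domain -> still ask TLD and auth): local + TLD + auth = 8 + 30 + 15 = 53 ms each
Remaining 2 lookups: 2 * 53 = 106 ms
Total = 83 + 106 = 189 ms

189


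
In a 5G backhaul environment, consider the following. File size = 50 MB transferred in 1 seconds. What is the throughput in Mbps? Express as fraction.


Given: file = 50 MB, time = 1 s
File in Mb = 50 * 8 = 400 Mb
Throughput = 400 / 1 Mbps
Throughput = 400 Mbps

400


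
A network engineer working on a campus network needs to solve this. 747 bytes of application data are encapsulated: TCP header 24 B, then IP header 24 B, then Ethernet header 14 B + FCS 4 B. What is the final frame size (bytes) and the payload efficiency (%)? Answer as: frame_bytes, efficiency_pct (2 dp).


TCP segment = 747 + 24 = 771 B
IP packet = 771 + 24 = 795 B
Ethernet frame = 795 + 14 + 4 = 813 B
Efficiency = app / frame = 747 / 813 = 0.918819 = 91.8819% -> 91.88% (2 dp)

813, 91.88


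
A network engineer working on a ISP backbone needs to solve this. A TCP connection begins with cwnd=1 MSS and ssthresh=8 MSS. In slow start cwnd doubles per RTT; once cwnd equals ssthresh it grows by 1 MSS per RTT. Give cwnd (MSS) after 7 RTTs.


RTT 0: cwnd = 1 MSS (initial)
RTT 1: cwnd = 2 MSS (slow start, doubled)
RTT 2: cwnd = 4 MSS (slow start, doubled)
RTT 3: cwnd = 8 MSS (slow start, doubled)
RTT 4: cwnd = 9 MSS (congestion avoidance, +1)
RTT 5: cwnd = 10 MSS (congestion avoidance, +1)
RTT 6: cwnd = 11 MSS (congestion avoidance, +1)
RTT 7: cwnd = 12 MSS (congestion avoidance, +1)

12


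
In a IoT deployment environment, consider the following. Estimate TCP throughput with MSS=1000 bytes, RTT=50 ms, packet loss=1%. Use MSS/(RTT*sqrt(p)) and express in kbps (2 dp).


Given: MSS = 1000 bytes, RTT = 50 ms, loss = 1%
RTT in seconds = 50 / 1000 = 0.05
Loss rate = 1% = 0.01
sqrt(loss) = sqrt(0.01) = 0.1
Throughput (bytes/s) = 1000 / (0.05 * 0.1) = 200000.0000
Throughput (kbps) = 200000.0000 * 8 / 1000 = 1600.000000 -> 1600.00 kbps (2 dp)

1600.00


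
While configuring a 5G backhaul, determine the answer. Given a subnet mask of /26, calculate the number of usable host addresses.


Given: subnet mask /26
Host bits = 32 - 26 = 6
Total addresses = 2^6 = 64
Usable hosts = 64 - 2 (network + broadcast) = 62

62


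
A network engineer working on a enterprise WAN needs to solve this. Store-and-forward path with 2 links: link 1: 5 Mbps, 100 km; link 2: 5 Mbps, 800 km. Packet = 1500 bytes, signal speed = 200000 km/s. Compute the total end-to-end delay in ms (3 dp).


Packet = 1500 bytes = 12000 bits. Store-and-forward: sum (t_trans + t_prop) per link.
Link 1: t_trans = 12000/(5*10^6) s = 2.4000 ms; t_prop = 100/200000 s = 0.5000 ms; subtotal = 2.9000 ms
Link 2: t_trans = 12000/(5*10^6) s = 2.4000 ms; t_prop = 800/200000 s = 4.0000 ms; subtotal = 6.4000 ms
End-to-end = 2.9000 + 6.4000 = 9.3000 ms -> 9.300 ms (3 dp)

9.300


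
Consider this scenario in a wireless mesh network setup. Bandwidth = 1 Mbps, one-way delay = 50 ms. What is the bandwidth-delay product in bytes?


Given: bandwidth = 1 Mbps, delay = 50 ms
BDP in bits = 1 * 10^6 * 50 / 1000
BDP in bits = 50000
BDP in bytes = 50000 / 8 = 6250

6250


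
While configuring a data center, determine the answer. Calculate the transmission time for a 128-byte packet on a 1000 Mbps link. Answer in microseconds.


Given: packet = 128 bytes, bandwidth = 1000 Mbps
Packet in bits = 128 * 8 = 1024 bits
Bandwidth = 1000 * 10^6 = 1000000000 bps
Time = 1024 / 1000000000 seconds
Time in us = 1024 * 10^6 / 1000000000 = 1.024

1.024


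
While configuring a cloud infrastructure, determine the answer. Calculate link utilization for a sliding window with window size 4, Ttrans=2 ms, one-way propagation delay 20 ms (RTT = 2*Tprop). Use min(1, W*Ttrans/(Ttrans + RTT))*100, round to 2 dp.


Given: W = 4, Ttrans = 2 ms, RTT = 40 ms (= 2 * Tprop, Tprop = 20 ms)
Cycle time = Ttrans + RTT = 2 + 40 = 42 ms (first packet sent until its ACK returns)
W * Ttrans = 4 * 2 = 8 ms of sending per cycle
W * Ttrans / (Ttrans + RTT) = 8 / 42 = 0.190476
U = min(1, 0.190476) = 0.190476
U% = 19.05%

19.05


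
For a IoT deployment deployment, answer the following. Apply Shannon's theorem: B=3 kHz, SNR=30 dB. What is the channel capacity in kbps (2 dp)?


Given: B = 3 kHz, SNR = 30 dB
SNR linear = 10^(30/10) = 1000
1 + SNR = 1001
log2(1001) = 9.9672262588
C = 3 * 1000 * 9.9672262588 = 29901.6788 bps
C = 29.901679 kbps -> 29.90 kbps (2 dp)

29.90


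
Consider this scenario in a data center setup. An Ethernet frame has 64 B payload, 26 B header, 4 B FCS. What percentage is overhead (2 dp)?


Given: payload = 64 B, header = 26 B, trailer = 4 B
Overhead bytes = header + trailer = 26 + 4 = 30
Total frame = payload + overhead = 64 + 30 = 94
Overhead % = 30 / 94 * 100 = 31.9149% -> 31.91% (2 dp)

31.91


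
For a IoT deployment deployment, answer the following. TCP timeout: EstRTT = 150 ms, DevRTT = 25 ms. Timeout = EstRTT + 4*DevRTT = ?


Given: EstRTT = 150 ms, DevRTT = 25 ms
Timeout = EstRTT + 4 * DevRTT
4 * DevRTT = 4 * 25 = 100
Timeout = 150 + 100 = 250 ms

250


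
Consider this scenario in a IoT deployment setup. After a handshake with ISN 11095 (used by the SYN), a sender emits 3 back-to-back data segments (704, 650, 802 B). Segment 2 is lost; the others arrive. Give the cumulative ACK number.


SYN uses sequence number 11095; first data byte = ISN + 1 = 11096.
Segment 1: SEQ = 11096, len = 704 B, covers [11096, 11799]
Segment 2: SEQ = 11800, len = 650 B, covers [11800, 12449] [LOST]
Segment 3: SEQ = 12450, len = 802 B, covers [12450, 13251]
In-order data received: bytes [11096, 11799] (segments 1..1).
Segment 2 missing -> gap begins at byte 11800; later segments buffered out of order.
Cumulative ACK = next expected in-order byte = 11096 + 704 = 11800

11800


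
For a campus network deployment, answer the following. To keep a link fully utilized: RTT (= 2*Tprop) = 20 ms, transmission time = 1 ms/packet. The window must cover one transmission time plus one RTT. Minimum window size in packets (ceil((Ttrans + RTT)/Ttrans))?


Given: Ttrans = 1 ms, RTT = 20 ms (= 2 * Tprop, Tprop = 10 ms)
Time until first ACK returns = Ttrans + RTT = 1 + 20 = 21 ms
Need W * Ttrans >= Ttrans + RTT  ->  W >= (Ttrans + RTT) / Ttrans
(Ttrans + RTT) / Ttrans = 21 / 1 = 21
W_min = ceil(21) = 21

21


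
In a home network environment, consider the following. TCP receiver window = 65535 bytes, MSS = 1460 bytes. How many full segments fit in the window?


Given: RWND = 65535 bytes, MSS = 1460 bytes
Full segments = floor(RWND / MSS)
Full segments = floor(65535 / 1460)
Full segments = floor(44.887) = 44

44


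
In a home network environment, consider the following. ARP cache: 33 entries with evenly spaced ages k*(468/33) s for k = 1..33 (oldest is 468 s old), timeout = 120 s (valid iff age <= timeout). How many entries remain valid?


Ages are k * 468/33 s for k = 1..33 (spacing = 14.1818 s).
Entry k is valid iff k * 468/33 <= 120 iff k <= 33 * 120 / 468 = 8.4615
n_valid = floor(8.4615) = 8
(n_stale = 33 - 8 = 25)

8


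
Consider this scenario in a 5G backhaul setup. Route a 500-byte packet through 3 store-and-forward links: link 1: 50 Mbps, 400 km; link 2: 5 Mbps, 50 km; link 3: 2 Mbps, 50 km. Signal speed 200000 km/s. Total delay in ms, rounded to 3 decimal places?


Packet = 500 bytes = 4000 bits. Store-and-forward: sum (t_trans + t_prop) per link.
Link 1: t_trans = 4000/(50*10^6) s = 0.0800 ms; t_prop = 400/200000 s = 2.0000 ms; subtotal = 2.0800 ms
Link 2: t_trans = 4000/(5*10^6) s = 0.8000 ms; t_prop = 50/200000 s = 0.2500 ms; subtotal = 1.0500 ms
Link 3: t_trans = 4000/(2*10^6) s = 2.0000 ms; t_prop = 50/200000 s = 0.2500 ms; subtotal = 2.2500 ms
End-to-end = 2.0800 + 1.0500 + 2.2500 = 5.3800 ms -> 5.380 ms (3 dp)

5.380


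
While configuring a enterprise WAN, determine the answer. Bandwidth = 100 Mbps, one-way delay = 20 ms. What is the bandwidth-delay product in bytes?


Given: bandwidth = 100 Mbps, delay = 20 ms
BDP in bits = 100 * 10^6 * 20 / 1000
BDP in bits = 2000000
BDP in bytes = 2000000 / 8 = 250000

250000


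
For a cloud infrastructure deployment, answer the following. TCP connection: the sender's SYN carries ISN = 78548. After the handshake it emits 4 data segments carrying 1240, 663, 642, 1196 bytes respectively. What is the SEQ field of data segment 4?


The SYN occupies sequence number ISN = 78548, so the first data byte is ISN + 1 = 78549.
SEQ of data segment i = (ISN + 1) + sum of payload sizes of segments 1..i-1.
Segment 1: SEQ = 78549, payload = 1240 bytes
Segment 2: SEQ = 79789, payload = 663 bytes
Segment 3: SEQ = 80452, payload = 642 bytes
Segment 4: SEQ = 81094, payload = 1196 bytes
SEQ of segment 4 = 78549 + 1240 + 663 + 642 = 81094

81094


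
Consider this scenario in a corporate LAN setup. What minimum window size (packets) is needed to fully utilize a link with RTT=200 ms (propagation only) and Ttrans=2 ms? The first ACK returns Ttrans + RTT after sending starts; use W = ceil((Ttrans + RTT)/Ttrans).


Given: Ttrans = 2 ms, RTT = 200 ms (= 2 * Tprop, Tprop = 100 ms)
Time until first ACK returns = Ttrans + RTT = 2 + 200 = 202 ms
Need W * Ttrans >= Ttrans + RTT  ->  W >= (Ttrans + RTT) / Ttrans
(Ttrans + RTT) / Ttrans = 202 / 2 = 101
W_min = ceil(101) = 101

101


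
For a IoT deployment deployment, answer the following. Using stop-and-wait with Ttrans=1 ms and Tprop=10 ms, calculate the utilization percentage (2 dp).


Given: Ttrans = 1 ms, Tprop = 10 ms
RTT = 2 * Tprop = 2 * 10 = 20 ms
U = Ttrans / (Ttrans + RTT)
U = 1 / (1 + 20)
U = 1 / 21 = 0.047619
U% = 4.76%

4.76


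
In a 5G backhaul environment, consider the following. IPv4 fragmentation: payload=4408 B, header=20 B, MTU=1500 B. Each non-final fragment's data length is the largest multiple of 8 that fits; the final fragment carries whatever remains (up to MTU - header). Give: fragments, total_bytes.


Max data per non-final fragment = floor((MTU - header)/8)*8 = floor((1500 - 20)/8)*8 = floor(1480/8)*8 = 1480 B
Final fragment needs no 8-byte alignment: it can carry up to MTU - header = 1480 B
Non-final fragments needed = ceil((payload - 1480) / 1480) = ceil(2928/1480) = ceil(1.9784) = 2
Number of fragments = 2 + 1 = 3
Fragment sizes (data): 2 * 1480 B + 1448 B (last, 1448 <= 1480 OK)
Total bytes sent = payload + n_frags * header = 4408 + 3*20 = 4408 + 60 = 4468 B

3, 4468


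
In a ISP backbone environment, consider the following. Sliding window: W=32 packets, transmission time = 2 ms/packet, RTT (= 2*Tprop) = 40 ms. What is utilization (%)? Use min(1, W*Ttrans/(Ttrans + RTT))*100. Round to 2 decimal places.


Given: W = 32, Ttrans = 2 ms, RTT = 40 ms (= 2 * Tprop, Tprop = 20 ms)
Cycle time = Ttrans + RTT = 2 + 40 = 42 ms (first packet sent until its ACK returns)
W * Ttrans = 32 * 2 = 64 ms of sending per cycle
W * Ttrans / (Ttrans + RTT) = 64 / 42 = 1.523810
U = min(1, 1.523810) = 1.000000
U% = 100.00%

100.00


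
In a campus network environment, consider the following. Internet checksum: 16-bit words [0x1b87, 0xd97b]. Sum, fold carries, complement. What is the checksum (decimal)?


Given words: [0x1b87, 0xd97b]
Step 1: Sum all words
Raw sum = 7047 + 55675 = 62722
One's complement = ~62722 & 0xFFFF = 2813

2813


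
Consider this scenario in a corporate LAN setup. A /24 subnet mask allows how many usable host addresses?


Given: subnet mask /24
Host bits = 32 - 24 = 8
Total addresses = 2^8 = 256
Usable hosts = 256 - 2 (network + broadcast) = 254

254


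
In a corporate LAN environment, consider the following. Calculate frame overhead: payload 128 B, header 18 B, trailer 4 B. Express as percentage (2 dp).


Given: payload = 128 B, header = 18 B, trailer = 4 B
Overhead bytes = header + trailer = 18 + 4 = 22
Total frame = payload + overhead = 128 + 22 = 150
Overhead % = 22 / 150 * 100 = 14.6667% -> 14.67% (2 dp)

14.67


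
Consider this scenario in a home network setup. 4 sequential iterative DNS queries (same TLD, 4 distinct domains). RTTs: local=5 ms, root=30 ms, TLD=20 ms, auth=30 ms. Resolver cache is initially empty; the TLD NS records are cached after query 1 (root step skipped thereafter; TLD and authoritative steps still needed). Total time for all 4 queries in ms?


Lookup 1 (cold cache): local + root + TLD + auth = 5 + 30 + 20 + 30 = 85 ms
Lookups 2..4 (TLD NS cached -> skip root; new domain -> still ask TLD and auth): local + TLD + auth = 5 + 20 + 30 = 55 ms each
Remaining 3 lookups: 3 * 55 = 165 ms
Total = 85 + 165 = 250 ms

250


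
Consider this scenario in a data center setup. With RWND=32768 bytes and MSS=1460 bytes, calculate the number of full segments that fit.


Given: RWND = 32768 bytes, MSS = 1460 bytes
Full segments = floor(RWND / MSS)
Full segments = floor(32768 / 1460)
Full segments = floor(22.4438) = 22

22


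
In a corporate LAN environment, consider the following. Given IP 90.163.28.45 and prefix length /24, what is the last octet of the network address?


Given: IP = 90.163.28.45, prefix = /24
Subnet mask = 255.255.255.0
Last octet of IP: 45
Last octet of mask: 0
Network last octet = 45 AND 0 = 0

0


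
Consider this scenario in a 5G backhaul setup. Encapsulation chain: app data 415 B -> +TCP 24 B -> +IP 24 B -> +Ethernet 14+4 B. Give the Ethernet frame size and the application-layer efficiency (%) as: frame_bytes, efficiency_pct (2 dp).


TCP segment = 415 + 24 = 439 B
IP packet = 439 + 24 = 463 B
Ethernet frame = 463 + 14 + 4 = 481 B
Efficiency = app / frame = 415 / 481 = 0.862786 = 86.2786% -> 86.28% (2 dp)

481, 86.28


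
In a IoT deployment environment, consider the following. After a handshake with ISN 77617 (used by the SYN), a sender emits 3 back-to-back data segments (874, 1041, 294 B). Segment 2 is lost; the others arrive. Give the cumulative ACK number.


SYN uses sequence number 77617; first data byte = ISN + 1 = 77618.
Segment 1: SEQ = 77618, len = 874 B, covers [77618, 78491]
Segment 2: SEQ = 78492, len = 1041 B, covers [78492, 79532] [LOST]
Segment 3: SEQ = 79533, len = 294 B, covers [79533, 79826]
In-order data received: bytes [77618, 78491] (segments 1..1).
Segment 2 missing -> gap begins at byte 78492; later segments buffered out of order.
Cumulative ACK = next expected in-order byte = 77618 + 874 = 78492

78492
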